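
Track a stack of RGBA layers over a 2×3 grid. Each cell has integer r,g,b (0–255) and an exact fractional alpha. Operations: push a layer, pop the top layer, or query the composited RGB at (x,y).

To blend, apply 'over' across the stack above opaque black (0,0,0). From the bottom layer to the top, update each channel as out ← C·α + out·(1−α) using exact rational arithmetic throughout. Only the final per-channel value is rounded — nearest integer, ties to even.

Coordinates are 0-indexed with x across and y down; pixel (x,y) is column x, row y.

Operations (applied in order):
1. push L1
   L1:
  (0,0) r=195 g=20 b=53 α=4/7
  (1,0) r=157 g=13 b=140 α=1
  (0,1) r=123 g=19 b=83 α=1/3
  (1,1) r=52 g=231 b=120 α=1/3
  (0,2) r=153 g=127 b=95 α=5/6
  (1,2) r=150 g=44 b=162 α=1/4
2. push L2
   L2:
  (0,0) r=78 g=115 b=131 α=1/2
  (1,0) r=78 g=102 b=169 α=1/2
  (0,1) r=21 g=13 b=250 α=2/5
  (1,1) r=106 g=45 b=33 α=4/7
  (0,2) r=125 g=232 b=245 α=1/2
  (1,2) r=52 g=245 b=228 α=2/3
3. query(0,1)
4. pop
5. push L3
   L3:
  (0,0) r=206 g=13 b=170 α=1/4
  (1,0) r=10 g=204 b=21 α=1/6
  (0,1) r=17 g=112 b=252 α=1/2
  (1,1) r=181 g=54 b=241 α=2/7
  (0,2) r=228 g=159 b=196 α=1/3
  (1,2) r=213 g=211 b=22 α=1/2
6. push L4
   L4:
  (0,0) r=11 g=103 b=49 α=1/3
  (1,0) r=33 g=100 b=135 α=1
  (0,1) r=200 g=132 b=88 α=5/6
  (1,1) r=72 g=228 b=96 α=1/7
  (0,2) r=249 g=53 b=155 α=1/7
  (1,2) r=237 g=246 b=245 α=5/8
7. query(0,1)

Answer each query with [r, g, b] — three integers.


at x=0,y=1 over L1,L2:
after L1 α=1/3: [41, 19/3, 83/3]
after L2 α=2/5: [33, 9, 583/5]
→ [33, 9, 117]

(0,1) stack=L1,L3,L4; from [0,0,0]:
L1 α=1/3: [41, 19/3, 83/3]
L3 α=1/2: [29, 355/6, 839/6]
L4 α=5/6: [343/2, 4315/36, 3479/36]
rounded: [172, 120, 97]


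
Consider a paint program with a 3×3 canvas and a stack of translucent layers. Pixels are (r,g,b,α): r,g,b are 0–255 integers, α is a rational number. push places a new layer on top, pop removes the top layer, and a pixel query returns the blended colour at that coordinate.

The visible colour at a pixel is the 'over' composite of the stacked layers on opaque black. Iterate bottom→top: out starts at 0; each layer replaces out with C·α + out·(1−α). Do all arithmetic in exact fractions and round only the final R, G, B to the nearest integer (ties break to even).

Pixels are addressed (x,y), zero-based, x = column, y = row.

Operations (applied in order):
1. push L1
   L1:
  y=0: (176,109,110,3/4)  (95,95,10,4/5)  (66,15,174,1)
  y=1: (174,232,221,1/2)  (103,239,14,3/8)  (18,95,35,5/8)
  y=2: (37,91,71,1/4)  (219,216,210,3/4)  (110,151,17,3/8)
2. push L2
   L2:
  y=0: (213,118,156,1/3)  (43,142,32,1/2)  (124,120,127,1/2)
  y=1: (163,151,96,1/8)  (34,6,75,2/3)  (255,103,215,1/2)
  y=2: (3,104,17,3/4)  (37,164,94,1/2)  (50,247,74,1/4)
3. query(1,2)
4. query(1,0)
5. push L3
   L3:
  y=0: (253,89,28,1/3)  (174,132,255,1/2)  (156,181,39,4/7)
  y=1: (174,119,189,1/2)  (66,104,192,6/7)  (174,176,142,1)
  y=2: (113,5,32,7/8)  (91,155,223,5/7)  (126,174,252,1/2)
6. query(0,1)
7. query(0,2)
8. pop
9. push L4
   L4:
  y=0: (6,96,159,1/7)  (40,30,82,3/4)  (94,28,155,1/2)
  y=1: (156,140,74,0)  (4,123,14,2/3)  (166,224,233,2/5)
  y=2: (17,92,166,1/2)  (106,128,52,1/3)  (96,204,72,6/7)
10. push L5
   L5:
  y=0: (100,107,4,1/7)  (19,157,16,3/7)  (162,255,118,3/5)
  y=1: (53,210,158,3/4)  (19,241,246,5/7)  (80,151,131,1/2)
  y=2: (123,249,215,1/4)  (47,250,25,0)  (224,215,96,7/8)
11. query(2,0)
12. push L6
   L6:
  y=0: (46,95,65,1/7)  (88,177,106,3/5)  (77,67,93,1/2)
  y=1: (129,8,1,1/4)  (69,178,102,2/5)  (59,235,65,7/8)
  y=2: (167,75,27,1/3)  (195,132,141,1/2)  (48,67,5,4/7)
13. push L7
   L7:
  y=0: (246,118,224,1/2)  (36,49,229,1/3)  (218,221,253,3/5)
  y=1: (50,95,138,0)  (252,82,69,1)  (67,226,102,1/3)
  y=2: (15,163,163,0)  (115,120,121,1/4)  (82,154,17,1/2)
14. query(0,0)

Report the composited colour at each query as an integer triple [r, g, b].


query (1,2) [L1,L2] — begin 0,0,0
L1 α=3/4: [657/4, 162, 315/2]
L2 α=1/2: [805/8, 163, 503/4]
= [101, 163, 126]

at x=1,y=0 over L1,L2:
+L1 (α=4/5) → [76, 76, 8]
+L2 (α=1/2) → [119/2, 109, 20]
rounded: [60, 109, 20]

query (0,1) [L1,L2,L3] — begin 0,0,0
after L1 α=1/2: [87, 116, 221/2]
after L2 α=1/8: [193/2, 963/8, 1739/16]
after L3 α=1/2: [541/4, 1915/16, 4763/32]
rounded: [135, 120, 149]

(0,2) stack=L1,L2,L3; from [0,0,0]:
L1 α=1/4: [37/4, 91/4, 71/4]
L2 α=3/4: [73/16, 1339/16, 275/16]
L3 α=7/8: [12729/128, 1899/128, 3859/128]
→ [99, 15, 30]

(2,0) stack=L1,L2,L4,L5; from [0,0,0]:
+L1 (α=1) → [66, 15, 174]
+L2 (α=1/2) → [95, 135/2, 301/2]
+L4 (α=1/2) → [189/2, 191/4, 611/4]
+L5 (α=3/5) → [135, 1721/10, 1319/10]
rounded: [135, 172, 132]

query (0,0) [L1,L2,L4,L5,L6,L7] — begin 0,0,0
+L1 (α=3/4) → [132, 327/4, 165/2]
+L2 (α=1/3) → [159, 563/6, 107]
+L4 (α=1/7) → [960/7, 659/7, 801/7]
+L5 (α=1/7) → [6460/49, 4703/49, 4834/49]
+L6 (α=1/7) → [41014/343, 32873/343, 32189/343]
+L7 (α=1/2) → [62696/343, 73347/686, 109021/686]
rounded: [183, 107, 159]


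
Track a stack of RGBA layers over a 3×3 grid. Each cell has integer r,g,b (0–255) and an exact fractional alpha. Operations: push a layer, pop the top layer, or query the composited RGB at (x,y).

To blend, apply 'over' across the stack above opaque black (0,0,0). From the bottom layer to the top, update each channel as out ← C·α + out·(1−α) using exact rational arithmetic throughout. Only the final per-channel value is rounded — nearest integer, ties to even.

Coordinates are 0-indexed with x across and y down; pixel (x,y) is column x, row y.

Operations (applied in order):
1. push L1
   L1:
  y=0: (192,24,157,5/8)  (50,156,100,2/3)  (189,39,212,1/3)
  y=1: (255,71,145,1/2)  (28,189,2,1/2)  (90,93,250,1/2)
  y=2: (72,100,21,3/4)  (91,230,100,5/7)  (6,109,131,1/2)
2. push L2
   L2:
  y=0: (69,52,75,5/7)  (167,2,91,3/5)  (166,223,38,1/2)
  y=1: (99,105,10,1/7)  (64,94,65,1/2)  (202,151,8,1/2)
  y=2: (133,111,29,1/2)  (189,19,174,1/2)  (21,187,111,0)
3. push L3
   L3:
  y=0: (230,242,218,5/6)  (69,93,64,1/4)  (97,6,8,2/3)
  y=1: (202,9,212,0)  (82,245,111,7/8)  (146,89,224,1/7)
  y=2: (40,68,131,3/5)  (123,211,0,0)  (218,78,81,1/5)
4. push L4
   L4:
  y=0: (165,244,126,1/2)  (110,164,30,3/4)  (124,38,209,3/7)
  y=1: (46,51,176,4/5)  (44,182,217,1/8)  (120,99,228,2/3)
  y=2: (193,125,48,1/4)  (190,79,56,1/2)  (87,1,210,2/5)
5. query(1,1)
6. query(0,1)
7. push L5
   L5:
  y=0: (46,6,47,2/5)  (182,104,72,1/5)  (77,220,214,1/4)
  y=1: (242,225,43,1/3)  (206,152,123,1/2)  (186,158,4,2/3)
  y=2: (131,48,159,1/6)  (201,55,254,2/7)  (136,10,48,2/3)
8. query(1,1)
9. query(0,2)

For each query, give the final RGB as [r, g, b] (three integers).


query (1,1) [L1,L2,L3,L4] — begin 0,0,0
after L1 α=1/2: [14, 189/2, 1]
after L2 α=1/2: [39, 377/4, 33]
after L3 α=7/8: [613/8, 7237/32, 405/4]
after L4 α=1/8: [4643/64, 56483/256, 3703/32]
= [73, 221, 116]

at x=0,y=1 over L1,L2,L3,L4:
+L1 (α=1/2) → [255/2, 71/2, 145/2]
+L2 (α=1/7) → [864/7, 318/7, 445/7]
+L3 (α=0) → [864/7, 318/7, 445/7]
+L4 (α=4/5) → [2152/35, 1746/35, 5373/35]
rounded: [61, 50, 154]

(1,1) stack=L1,L2,L3,L4,L5; from [0,0,0]:
L1 α=1/2: [14, 189/2, 1]
L2 α=1/2: [39, 377/4, 33]
L3 α=7/8: [613/8, 7237/32, 405/4]
L4 α=1/8: [4643/64, 56483/256, 3703/32]
L5 α=1/2: [17827/128, 95395/512, 7639/64]
→ [139, 186, 119]

query (0,2) [L1,L2,L3,L4,L5] — begin 0,0,0
L1 α=3/4: [54, 75, 63/4]
L2 α=1/2: [187/2, 93, 179/8]
L3 α=3/5: [307/5, 78, 1751/20]
L4 α=1/4: [943/10, 359/4, 6213/80]
L5 α=1/6: [1205/12, 1987/24, 2919/32]
rounded: [100, 83, 91]


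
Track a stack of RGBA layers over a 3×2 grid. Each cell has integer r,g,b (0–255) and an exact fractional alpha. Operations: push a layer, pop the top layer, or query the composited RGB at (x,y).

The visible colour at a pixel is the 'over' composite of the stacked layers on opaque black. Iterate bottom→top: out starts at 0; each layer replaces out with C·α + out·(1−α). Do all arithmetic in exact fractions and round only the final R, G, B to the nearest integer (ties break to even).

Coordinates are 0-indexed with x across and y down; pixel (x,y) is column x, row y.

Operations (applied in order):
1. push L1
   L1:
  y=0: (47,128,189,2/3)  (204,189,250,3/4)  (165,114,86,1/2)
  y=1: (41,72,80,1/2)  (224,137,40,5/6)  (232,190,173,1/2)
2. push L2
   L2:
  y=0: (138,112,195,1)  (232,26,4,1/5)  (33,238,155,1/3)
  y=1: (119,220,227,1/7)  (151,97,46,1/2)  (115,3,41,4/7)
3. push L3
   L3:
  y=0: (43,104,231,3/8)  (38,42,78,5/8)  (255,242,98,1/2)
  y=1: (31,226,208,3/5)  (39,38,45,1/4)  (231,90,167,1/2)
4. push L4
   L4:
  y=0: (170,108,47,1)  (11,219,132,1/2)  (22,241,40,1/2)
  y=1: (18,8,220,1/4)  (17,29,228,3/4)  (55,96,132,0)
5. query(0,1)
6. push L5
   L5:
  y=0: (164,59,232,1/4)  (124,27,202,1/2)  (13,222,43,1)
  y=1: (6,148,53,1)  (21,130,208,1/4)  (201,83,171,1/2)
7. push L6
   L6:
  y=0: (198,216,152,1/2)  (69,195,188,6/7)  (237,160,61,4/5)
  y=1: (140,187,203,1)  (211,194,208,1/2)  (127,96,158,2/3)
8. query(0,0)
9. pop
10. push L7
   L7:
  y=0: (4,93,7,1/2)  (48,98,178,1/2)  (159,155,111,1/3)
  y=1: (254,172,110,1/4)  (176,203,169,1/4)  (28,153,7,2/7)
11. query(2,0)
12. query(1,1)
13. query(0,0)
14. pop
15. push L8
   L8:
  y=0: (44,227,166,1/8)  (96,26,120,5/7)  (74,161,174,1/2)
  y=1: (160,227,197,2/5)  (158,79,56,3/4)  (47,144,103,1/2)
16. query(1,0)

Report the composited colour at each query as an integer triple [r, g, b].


at x=0,y=1 over L1,L2,L3,L4:
+L1 (α=1/2) → [41/2, 36, 40]
+L2 (α=1/7) → [242/7, 436/7, 467/7]
+L3 (α=3/5) → [227/7, 5618/35, 5302/35]
+L4 (α=1/4) → [807/28, 8567/70, 11803/70]
→ [29, 122, 169]

query (0,0) [L1,L2,L3,L4,L5,L6] — begin 0,0,0
after L1 α=2/3: [94/3, 256/3, 126]
after L2 α=1: [138, 112, 195]
after L3 α=3/8: [819/8, 109, 417/2]
after L4 α=1: [170, 108, 47]
after L5 α=1/4: [337/2, 383/4, 373/4]
after L6 α=1/2: [733/4, 1247/8, 981/8]
= [183, 156, 123]

at x=2,y=0 over L1,L2,L3,L4,L5,L7:
+L1 (α=1/2) → [165/2, 57, 43]
+L2 (α=1/3) → [66, 352/3, 241/3]
+L3 (α=1/2) → [321/2, 539/3, 535/6]
+L4 (α=1/2) → [365/4, 631/3, 775/12]
+L5 (α=1) → [13, 222, 43]
+L7 (α=1/3) → [185/3, 599/3, 197/3]
= [62, 200, 66]

(1,1) stack=L1,L2,L3,L4,L5,L7; from [0,0,0]:
+L1 (α=5/6) → [560/3, 685/6, 100/3]
+L2 (α=1/2) → [1013/6, 1267/12, 119/3]
+L3 (α=1/4) → [1091/8, 1419/16, 41]
+L4 (α=3/4) → [1499/32, 2811/64, 725/4]
+L5 (α=1/4) → [5169/128, 16753/256, 3007/16]
+L7 (α=1/4) → [38035/512, 102227/1024, 11725/64]
= [74, 100, 183]

at x=0,y=0 over L1,L2,L3,L4,L5,L7:
L1 α=2/3: [94/3, 256/3, 126]
L2 α=1: [138, 112, 195]
L3 α=3/8: [819/8, 109, 417/2]
L4 α=1: [170, 108, 47]
L5 α=1/4: [337/2, 383/4, 373/4]
L7 α=1/2: [345/4, 755/8, 401/8]
rounded: [86, 94, 50]

query (1,0) [L1,L2,L3,L4,L5,L8] — begin 0,0,0
after L1 α=3/4: [153, 567/4, 375/2]
after L2 α=1/5: [844/5, 593/5, 754/5]
after L3 α=5/8: [1741/20, 2829/40, 1053/10]
after L4 α=1/2: [1961/40, 11589/80, 2373/20]
after L5 α=1/2: [6921/80, 13749/160, 6413/40]
after L8 α=5/7: [26121/280, 24149/560, 18413/140]
rounded: [93, 43, 132]


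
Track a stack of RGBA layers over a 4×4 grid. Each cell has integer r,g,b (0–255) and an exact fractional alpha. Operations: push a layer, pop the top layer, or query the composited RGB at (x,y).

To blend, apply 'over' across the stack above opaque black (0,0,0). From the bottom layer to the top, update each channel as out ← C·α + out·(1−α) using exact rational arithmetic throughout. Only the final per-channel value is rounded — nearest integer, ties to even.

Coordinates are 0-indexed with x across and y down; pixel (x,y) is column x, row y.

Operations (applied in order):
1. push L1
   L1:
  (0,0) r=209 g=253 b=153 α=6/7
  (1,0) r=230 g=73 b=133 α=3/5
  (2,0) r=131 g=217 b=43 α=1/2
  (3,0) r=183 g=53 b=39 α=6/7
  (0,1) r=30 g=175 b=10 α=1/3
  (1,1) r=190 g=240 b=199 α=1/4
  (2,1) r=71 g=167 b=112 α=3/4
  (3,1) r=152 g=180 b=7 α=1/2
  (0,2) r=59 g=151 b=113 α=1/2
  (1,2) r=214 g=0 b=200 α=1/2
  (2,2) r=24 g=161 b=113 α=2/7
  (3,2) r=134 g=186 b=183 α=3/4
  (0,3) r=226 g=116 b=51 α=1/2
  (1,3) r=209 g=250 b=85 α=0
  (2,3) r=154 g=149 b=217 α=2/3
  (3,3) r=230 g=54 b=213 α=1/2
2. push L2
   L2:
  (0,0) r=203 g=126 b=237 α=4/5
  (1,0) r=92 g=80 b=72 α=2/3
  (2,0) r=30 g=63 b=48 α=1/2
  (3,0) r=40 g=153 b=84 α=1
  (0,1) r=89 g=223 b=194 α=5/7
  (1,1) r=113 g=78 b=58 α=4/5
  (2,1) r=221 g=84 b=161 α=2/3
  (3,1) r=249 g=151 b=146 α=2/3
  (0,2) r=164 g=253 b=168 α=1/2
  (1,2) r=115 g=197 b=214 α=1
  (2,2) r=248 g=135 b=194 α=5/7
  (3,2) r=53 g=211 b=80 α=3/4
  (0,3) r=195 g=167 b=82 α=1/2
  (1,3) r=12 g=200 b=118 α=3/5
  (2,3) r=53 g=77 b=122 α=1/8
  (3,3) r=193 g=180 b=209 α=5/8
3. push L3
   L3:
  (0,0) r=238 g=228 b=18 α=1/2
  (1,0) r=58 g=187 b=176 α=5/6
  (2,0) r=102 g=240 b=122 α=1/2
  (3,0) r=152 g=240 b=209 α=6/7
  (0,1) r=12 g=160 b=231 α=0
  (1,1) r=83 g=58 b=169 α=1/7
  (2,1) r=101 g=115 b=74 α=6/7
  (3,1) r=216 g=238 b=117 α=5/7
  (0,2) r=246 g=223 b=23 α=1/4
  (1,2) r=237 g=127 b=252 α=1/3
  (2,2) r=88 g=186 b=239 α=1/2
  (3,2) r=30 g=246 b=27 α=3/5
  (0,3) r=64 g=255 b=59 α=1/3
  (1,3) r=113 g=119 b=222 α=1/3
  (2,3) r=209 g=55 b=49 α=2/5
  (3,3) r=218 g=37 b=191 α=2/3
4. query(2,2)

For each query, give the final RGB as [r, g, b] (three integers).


at x=2,y=2 over L1,L2,L3:
+L1 (α=2/7) → [48/7, 46, 226/7]
+L2 (α=5/7) → [8776/49, 767/7, 7242/49]
+L3 (α=1/2) → [6544/49, 2069/14, 18953/98]
= [134, 148, 193]


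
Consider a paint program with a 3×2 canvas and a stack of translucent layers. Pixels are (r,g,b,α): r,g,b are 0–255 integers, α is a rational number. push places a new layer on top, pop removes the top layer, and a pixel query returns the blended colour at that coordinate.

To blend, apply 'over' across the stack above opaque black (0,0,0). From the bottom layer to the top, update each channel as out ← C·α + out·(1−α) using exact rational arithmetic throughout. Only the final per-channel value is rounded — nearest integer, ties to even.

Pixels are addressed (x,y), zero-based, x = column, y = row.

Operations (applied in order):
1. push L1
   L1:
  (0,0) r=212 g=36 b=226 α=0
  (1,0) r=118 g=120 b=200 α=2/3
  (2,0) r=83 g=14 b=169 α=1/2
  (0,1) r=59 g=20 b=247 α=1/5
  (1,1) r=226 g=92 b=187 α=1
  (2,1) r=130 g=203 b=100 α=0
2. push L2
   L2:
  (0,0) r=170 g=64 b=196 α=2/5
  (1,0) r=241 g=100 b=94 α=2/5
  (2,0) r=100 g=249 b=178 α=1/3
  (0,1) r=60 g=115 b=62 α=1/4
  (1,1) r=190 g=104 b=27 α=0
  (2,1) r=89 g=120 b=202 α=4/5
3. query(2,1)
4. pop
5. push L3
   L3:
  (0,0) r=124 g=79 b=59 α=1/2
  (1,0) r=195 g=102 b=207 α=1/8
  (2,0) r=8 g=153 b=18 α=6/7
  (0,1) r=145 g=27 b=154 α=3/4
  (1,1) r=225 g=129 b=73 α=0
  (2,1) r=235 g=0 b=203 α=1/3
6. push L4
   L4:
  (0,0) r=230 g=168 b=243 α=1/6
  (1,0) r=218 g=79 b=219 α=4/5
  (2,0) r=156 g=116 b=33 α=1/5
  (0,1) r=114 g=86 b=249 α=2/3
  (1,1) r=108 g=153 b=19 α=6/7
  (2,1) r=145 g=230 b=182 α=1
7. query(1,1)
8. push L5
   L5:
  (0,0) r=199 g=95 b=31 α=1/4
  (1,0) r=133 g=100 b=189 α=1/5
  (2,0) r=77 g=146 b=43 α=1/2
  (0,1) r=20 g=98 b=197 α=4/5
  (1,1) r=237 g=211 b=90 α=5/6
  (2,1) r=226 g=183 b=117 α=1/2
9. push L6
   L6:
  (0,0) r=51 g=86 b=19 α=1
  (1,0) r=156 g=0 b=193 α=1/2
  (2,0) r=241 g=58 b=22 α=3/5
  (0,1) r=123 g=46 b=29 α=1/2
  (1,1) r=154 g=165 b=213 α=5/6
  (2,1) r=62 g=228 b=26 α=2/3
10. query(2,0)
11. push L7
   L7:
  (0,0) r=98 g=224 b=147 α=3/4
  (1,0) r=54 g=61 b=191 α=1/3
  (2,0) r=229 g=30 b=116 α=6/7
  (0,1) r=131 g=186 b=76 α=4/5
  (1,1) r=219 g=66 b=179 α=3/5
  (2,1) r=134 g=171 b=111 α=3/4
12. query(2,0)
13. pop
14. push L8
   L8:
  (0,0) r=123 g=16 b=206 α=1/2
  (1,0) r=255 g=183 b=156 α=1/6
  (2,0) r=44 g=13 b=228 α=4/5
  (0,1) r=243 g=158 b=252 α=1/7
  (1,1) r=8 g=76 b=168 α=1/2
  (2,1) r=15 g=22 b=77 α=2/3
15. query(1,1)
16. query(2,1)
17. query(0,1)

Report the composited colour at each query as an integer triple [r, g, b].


query (2,1) [L1,L2] — begin 0,0,0
+L1 (α=0) → [0, 0, 0]
+L2 (α=4/5) → [356/5, 96, 808/5]
→ [71, 96, 162]

at x=1,y=1 over L1,L3,L4:
+L1 (α=1) → [226, 92, 187]
+L3 (α=0) → [226, 92, 187]
+L4 (α=6/7) → [874/7, 1010/7, 43]
→ [125, 144, 43]

query (2,0) [L1,L3,L4,L5,L6] — begin 0,0,0
+L1 (α=1/2) → [83/2, 7, 169/2]
+L3 (α=6/7) → [179/14, 925/7, 55/2]
+L4 (α=1/5) → [290/7, 4512/35, 143/5]
+L5 (α=1/2) → [829/14, 4811/35, 179/5]
+L6 (α=3/5) → [1178/7, 15712/175, 688/25]
rounded: [168, 90, 28]

query (2,0) [L1,L3,L4,L5,L6,L7] — begin 0,0,0
after L1 α=1/2: [83/2, 7, 169/2]
after L3 α=6/7: [179/14, 925/7, 55/2]
after L4 α=1/5: [290/7, 4512/35, 143/5]
after L5 α=1/2: [829/14, 4811/35, 179/5]
after L6 α=3/5: [1178/7, 15712/175, 688/25]
after L7 α=6/7: [10796/49, 47212/1225, 2584/25]
→ [220, 39, 103]

at x=1,y=1 over L1,L3,L4,L5,L6,L8:
L1 α=1: [226, 92, 187]
L3 α=0: [226, 92, 187]
L4 α=6/7: [874/7, 1010/7, 43]
L5 α=5/6: [9169/42, 8395/42, 493/6]
L6 α=5/6: [41509/252, 43045/252, 6883/36]
L8 α=1/2: [43525/504, 62197/504, 12931/72]
→ [86, 123, 180]

at x=2,y=1 over L1,L3,L4,L5,L6,L8:
+L1 (α=0) → [0, 0, 0]
+L3 (α=1/3) → [235/3, 0, 203/3]
+L4 (α=1) → [145, 230, 182]
+L5 (α=1/2) → [371/2, 413/2, 299/2]
+L6 (α=2/3) → [619/6, 1325/6, 403/6]
+L8 (α=2/3) → [799/18, 1589/18, 1327/18]
rounded: [44, 88, 74]

at x=0,y=1 over L1,L3,L4,L5,L6,L8:
after L1 α=1/5: [59/5, 4, 247/5]
after L3 α=3/4: [1117/10, 85/4, 2557/20]
after L4 α=2/3: [3397/30, 773/12, 12517/60]
after L5 α=4/5: [5797/150, 5477/60, 59797/300]
after L6 α=1/2: [24247/300, 8237/120, 68497/600]
after L8 α=1/7: [36397/350, 11397/140, 93697/700]
→ [104, 81, 134]


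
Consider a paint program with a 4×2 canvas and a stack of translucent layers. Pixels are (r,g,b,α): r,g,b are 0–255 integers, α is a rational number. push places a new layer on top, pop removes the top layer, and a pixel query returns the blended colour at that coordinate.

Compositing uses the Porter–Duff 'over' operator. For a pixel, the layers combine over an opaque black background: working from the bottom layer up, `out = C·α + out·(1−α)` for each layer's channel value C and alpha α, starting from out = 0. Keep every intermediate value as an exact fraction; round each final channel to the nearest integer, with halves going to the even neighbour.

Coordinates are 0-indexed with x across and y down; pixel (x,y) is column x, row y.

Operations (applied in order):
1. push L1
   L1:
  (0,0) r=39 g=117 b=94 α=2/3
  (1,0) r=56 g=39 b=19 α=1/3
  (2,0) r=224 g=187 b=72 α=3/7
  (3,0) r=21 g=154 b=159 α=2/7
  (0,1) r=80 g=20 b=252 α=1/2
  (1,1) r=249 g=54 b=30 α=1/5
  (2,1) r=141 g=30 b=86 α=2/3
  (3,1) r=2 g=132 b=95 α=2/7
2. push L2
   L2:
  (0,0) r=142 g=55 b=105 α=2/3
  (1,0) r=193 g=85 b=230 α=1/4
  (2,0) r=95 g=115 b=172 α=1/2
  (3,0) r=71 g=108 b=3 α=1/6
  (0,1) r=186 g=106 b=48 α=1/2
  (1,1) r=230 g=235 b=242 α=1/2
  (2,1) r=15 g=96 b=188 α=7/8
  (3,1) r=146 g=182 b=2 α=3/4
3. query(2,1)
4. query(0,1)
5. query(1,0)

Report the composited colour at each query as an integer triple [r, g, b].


query (2,1) [L1,L2] — begin 0,0,0
+L1 (α=2/3) → [94, 20, 172/3]
+L2 (α=7/8) → [199/8, 173/2, 515/3]
= [25, 86, 172]

at x=0,y=1 over L1,L2:
+L1 (α=1/2) → [40, 10, 126]
+L2 (α=1/2) → [113, 58, 87]
= [113, 58, 87]

(1,0) stack=L1,L2; from [0,0,0]:
after L1 α=1/3: [56/3, 13, 19/3]
after L2 α=1/4: [249/4, 31, 249/4]
→ [62, 31, 62]


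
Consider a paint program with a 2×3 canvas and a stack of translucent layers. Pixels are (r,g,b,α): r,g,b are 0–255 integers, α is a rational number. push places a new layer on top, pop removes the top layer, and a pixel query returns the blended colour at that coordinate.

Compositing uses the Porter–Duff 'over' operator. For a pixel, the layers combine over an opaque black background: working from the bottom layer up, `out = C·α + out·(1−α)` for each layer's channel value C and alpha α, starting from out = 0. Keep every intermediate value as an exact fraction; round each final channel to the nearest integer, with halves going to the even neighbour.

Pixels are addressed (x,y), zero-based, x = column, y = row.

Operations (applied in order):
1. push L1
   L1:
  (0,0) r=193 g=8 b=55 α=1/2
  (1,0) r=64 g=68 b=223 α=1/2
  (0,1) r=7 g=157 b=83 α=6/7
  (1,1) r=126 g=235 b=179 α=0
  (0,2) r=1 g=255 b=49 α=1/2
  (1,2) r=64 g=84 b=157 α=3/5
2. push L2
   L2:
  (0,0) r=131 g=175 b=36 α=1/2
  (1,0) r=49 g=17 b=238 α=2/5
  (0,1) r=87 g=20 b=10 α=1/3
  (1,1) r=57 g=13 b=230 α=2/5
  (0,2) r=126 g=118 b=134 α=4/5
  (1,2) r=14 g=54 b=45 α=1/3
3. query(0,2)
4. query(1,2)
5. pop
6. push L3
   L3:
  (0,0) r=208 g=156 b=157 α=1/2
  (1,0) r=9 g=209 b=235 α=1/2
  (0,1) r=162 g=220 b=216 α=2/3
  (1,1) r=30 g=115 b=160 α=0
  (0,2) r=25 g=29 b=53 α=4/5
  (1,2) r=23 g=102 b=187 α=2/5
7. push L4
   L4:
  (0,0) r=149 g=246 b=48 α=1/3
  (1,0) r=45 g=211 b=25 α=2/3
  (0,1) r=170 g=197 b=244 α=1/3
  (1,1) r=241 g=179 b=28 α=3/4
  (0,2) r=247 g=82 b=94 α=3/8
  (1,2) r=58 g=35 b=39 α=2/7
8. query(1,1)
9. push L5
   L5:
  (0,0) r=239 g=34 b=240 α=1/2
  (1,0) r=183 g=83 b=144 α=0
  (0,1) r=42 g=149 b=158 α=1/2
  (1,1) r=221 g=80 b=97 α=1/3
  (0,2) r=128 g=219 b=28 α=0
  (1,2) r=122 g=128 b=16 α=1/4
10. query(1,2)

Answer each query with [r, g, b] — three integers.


query (0,2) [L1,L2] — begin 0,0,0
L1 α=1/2: [1/2, 255/2, 49/2]
L2 α=4/5: [1009/10, 1199/10, 1121/10]
→ [101, 120, 112]

at x=1,y=2 over L1,L2:
L1 α=3/5: [192/5, 252/5, 471/5]
L2 α=1/3: [454/15, 258/5, 389/5]
→ [30, 52, 78]

(1,1) stack=L1,L3,L4; from [0,0,0]:
L1 α=0: [0, 0, 0]
L3 α=0: [0, 0, 0]
L4 α=3/4: [723/4, 537/4, 21]
= [181, 134, 21]

at x=1,y=2 over L1,L3,L4,L5:
+L1 (α=3/5) → [192/5, 252/5, 471/5]
+L3 (α=2/5) → [806/25, 1776/25, 3283/25]
+L4 (α=2/7) → [198/5, 2126/35, 3673/35]
+L5 (α=1/4) → [301/5, 5429/70, 11579/140]
rounded: [60, 78, 83]


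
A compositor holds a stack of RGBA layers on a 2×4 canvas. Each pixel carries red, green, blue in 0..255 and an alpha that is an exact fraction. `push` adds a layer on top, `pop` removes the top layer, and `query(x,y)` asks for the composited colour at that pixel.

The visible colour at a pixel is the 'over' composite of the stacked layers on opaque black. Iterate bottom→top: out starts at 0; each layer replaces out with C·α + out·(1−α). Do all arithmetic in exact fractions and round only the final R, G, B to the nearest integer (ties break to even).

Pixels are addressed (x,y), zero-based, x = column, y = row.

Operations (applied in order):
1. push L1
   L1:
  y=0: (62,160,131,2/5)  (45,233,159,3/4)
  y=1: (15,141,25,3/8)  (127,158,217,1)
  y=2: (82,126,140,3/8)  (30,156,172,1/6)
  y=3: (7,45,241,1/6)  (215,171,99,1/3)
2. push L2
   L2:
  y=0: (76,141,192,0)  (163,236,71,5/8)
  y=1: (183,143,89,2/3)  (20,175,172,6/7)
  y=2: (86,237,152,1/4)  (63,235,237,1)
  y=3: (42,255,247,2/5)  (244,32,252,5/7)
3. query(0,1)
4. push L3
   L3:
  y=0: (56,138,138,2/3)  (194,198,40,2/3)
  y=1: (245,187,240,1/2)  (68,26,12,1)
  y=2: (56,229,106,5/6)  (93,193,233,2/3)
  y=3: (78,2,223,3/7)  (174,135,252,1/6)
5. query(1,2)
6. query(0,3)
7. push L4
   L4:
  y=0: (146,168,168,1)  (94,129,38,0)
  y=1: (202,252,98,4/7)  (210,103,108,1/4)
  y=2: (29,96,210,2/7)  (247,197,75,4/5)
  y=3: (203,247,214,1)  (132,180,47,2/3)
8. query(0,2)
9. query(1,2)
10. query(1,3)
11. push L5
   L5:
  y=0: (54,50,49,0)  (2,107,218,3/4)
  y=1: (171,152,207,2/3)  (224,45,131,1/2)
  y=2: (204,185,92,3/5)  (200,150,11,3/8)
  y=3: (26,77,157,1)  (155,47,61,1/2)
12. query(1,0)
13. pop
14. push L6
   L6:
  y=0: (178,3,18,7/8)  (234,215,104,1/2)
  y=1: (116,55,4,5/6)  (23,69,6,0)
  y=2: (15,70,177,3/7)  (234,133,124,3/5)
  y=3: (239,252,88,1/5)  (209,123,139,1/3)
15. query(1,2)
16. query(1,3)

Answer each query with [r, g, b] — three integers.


query (0,1) [L1,L2] — begin 0,0,0
after L1 α=3/8: [45/8, 423/8, 75/8]
after L2 α=2/3: [991/8, 2711/24, 1499/24]
rounded: [124, 113, 62]

at x=1,y=2 over L1,L2,L3:
L1 α=1/6: [5, 26, 86/3]
L2 α=1: [63, 235, 237]
L3 α=2/3: [83, 207, 703/3]
= [83, 207, 234]

at x=0,y=3 over L1,L2,L3:
L1 α=1/6: [7/6, 15/2, 241/6]
L2 α=2/5: [35/2, 213/2, 1229/10]
L3 α=3/7: [304/7, 432/7, 829/5]
= [43, 62, 166]

query (0,2) [L1,L2,L3,L4] — begin 0,0,0
L1 α=3/8: [123/4, 189/4, 105/2]
L2 α=1/4: [713/16, 1515/16, 619/8]
L3 α=5/6: [1731/32, 19835/96, 4859/48]
L4 α=2/7: [10511/224, 16801/96, 44455/336]
= [47, 175, 132]

query (1,2) [L1,L2,L3,L4] — begin 0,0,0
+L1 (α=1/6) → [5, 26, 86/3]
+L2 (α=1) → [63, 235, 237]
+L3 (α=2/3) → [83, 207, 703/3]
+L4 (α=4/5) → [1071/5, 199, 1603/15]
= [214, 199, 107]

query (1,3) [L1,L2,L3,L4] — begin 0,0,0
+L1 (α=1/3) → [215/3, 57, 33]
+L2 (α=5/7) → [4090/21, 274/7, 1326/7]
+L3 (α=1/6) → [12052/63, 2315/42, 1399/7]
+L4 (α=2/3) → [28684/189, 17435/126, 2057/21]
rounded: [152, 138, 98]

query (1,0) [L1,L2,L3,L4,L5] — begin 0,0,0
+L1 (α=3/4) → [135/4, 699/4, 477/4]
+L2 (α=5/8) → [3665/32, 6817/32, 2851/32]
+L3 (α=2/3) → [16081/96, 19489/96, 5411/96]
+L4 (α=0) → [16081/96, 19489/96, 5411/96]
+L5 (α=3/4) → [16657/384, 50305/384, 68195/384]
= [43, 131, 178]

(1,2) stack=L1,L2,L3,L4,L6; from [0,0,0]:
L1 α=1/6: [5, 26, 86/3]
L2 α=1: [63, 235, 237]
L3 α=2/3: [83, 207, 703/3]
L4 α=4/5: [1071/5, 199, 1603/15]
L6 α=3/5: [5652/25, 797/5, 8786/75]
= [226, 159, 117]

query (1,3) [L1,L2,L3,L4,L6] — begin 0,0,0
L1 α=1/3: [215/3, 57, 33]
L2 α=5/7: [4090/21, 274/7, 1326/7]
L3 α=1/6: [12052/63, 2315/42, 1399/7]
L4 α=2/3: [28684/189, 17435/126, 2057/21]
L6 α=1/3: [96869/567, 25184/189, 7033/63]
→ [171, 133, 112]


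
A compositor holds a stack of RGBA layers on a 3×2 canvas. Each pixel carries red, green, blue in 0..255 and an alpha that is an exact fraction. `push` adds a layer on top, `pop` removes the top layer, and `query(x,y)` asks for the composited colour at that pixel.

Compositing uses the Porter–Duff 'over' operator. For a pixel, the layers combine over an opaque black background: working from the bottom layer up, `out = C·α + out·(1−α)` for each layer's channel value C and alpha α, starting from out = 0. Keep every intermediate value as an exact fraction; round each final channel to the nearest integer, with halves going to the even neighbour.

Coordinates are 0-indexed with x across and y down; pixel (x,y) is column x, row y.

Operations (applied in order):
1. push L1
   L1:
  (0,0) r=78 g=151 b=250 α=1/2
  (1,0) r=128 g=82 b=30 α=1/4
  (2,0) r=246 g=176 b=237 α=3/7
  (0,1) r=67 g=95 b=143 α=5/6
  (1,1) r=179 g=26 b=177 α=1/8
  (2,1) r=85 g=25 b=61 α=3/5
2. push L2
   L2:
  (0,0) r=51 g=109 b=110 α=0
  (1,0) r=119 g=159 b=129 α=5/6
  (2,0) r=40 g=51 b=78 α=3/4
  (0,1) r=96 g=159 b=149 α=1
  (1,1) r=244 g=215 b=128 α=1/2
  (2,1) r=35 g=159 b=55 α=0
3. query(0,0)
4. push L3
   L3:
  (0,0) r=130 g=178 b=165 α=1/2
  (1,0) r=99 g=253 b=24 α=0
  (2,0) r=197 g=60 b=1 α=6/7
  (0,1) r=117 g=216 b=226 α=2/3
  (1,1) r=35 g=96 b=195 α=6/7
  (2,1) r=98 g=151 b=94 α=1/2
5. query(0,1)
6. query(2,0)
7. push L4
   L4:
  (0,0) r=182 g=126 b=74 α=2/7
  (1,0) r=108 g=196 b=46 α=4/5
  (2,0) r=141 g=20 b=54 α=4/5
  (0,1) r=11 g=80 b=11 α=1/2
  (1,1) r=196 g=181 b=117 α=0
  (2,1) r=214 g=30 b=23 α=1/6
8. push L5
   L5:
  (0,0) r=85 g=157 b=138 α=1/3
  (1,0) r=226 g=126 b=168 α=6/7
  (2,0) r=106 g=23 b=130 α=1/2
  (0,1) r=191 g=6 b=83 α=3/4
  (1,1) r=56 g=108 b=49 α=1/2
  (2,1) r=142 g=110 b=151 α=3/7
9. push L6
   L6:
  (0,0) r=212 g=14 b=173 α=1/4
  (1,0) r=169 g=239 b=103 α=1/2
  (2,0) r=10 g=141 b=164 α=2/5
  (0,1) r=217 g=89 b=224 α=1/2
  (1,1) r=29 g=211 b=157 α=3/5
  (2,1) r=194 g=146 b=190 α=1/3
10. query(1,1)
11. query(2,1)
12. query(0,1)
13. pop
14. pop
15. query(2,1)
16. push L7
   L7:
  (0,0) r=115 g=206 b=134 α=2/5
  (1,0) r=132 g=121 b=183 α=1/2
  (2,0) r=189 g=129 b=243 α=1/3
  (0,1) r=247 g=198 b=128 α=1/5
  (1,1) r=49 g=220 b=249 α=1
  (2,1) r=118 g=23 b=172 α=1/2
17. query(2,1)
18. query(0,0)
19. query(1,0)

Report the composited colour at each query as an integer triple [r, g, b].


query (0,0) [L1,L2] — begin 0,0,0
L1 α=1/2: [39, 151/2, 125]
L2 α=0: [39, 151/2, 125]
rounded: [39, 76, 125]

at x=0,y=1 over L1,L2,L3:
L1 α=5/6: [335/6, 475/6, 715/6]
L2 α=1: [96, 159, 149]
L3 α=2/3: [110, 197, 601/3]
rounded: [110, 197, 200]

(2,0) stack=L1,L2,L3; from [0,0,0]:
L1 α=3/7: [738/7, 528/7, 711/7]
L2 α=3/4: [789/14, 1599/28, 2349/28]
L3 α=6/7: [17337/98, 11679/196, 2517/196]
= [177, 60, 13]

at x=1,y=1 over L1,L2,L3,L4,L5,L6:
+L1 (α=1/8) → [179/8, 13/4, 177/8]
+L2 (α=1/2) → [2131/16, 873/8, 1201/16]
+L3 (α=6/7) → [5491/112, 783/8, 19921/112]
+L4 (α=0) → [5491/112, 783/8, 19921/112]
+L5 (α=1/2) → [11763/224, 1647/16, 25409/224]
+L6 (α=3/5) → [21507/560, 6711/40, 78161/560]
→ [38, 168, 140]

(2,1) stack=L1,L2,L3,L4,L5,L6; from [0,0,0]:
+L1 (α=3/5) → [51, 15, 183/5]
+L2 (α=0) → [51, 15, 183/5]
+L3 (α=1/2) → [149/2, 83, 653/10]
+L4 (α=1/6) → [391/4, 445/6, 233/4]
+L5 (α=3/7) → [817/7, 1880/21, 98]
+L6 (α=1/3) → [2992/21, 6826/63, 386/3]
→ [142, 108, 129]

query (0,1) [L1,L2,L3,L4,L5,L6] — begin 0,0,0
+L1 (α=5/6) → [335/6, 475/6, 715/6]
+L2 (α=1) → [96, 159, 149]
+L3 (α=2/3) → [110, 197, 601/3]
+L4 (α=1/2) → [121/2, 277/2, 317/3]
+L5 (α=3/4) → [1267/8, 313/8, 266/3]
+L6 (α=1/2) → [3003/16, 1025/16, 469/3]
rounded: [188, 64, 156]

at x=2,y=1 over L1,L2,L3,L4:
L1 α=3/5: [51, 15, 183/5]
L2 α=0: [51, 15, 183/5]
L3 α=1/2: [149/2, 83, 653/10]
L4 α=1/6: [391/4, 445/6, 233/4]
rounded: [98, 74, 58]

(2,1) stack=L1,L2,L3,L4,L7; from [0,0,0]:
after L1 α=3/5: [51, 15, 183/5]
after L2 α=0: [51, 15, 183/5]
after L3 α=1/2: [149/2, 83, 653/10]
after L4 α=1/6: [391/4, 445/6, 233/4]
after L7 α=1/2: [863/8, 583/12, 921/8]
→ [108, 49, 115]

(0,0) stack=L1,L2,L3,L4,L7; from [0,0,0]:
+L1 (α=1/2) → [39, 151/2, 125]
+L2 (α=0) → [39, 151/2, 125]
+L3 (α=1/2) → [169/2, 507/4, 145]
+L4 (α=2/7) → [1573/14, 3543/28, 873/7]
+L7 (α=2/5) → [7939/70, 4433/28, 899/7]
= [113, 158, 128]

query (1,0) [L1,L2,L3,L4,L7] — begin 0,0,0
after L1 α=1/4: [32, 41/2, 15/2]
after L2 α=5/6: [209/2, 1631/12, 435/4]
after L3 α=0: [209/2, 1631/12, 435/4]
after L4 α=4/5: [1073/10, 11039/60, 1171/20]
after L7 α=1/2: [2393/20, 18299/120, 4831/40]
rounded: [120, 152, 121]


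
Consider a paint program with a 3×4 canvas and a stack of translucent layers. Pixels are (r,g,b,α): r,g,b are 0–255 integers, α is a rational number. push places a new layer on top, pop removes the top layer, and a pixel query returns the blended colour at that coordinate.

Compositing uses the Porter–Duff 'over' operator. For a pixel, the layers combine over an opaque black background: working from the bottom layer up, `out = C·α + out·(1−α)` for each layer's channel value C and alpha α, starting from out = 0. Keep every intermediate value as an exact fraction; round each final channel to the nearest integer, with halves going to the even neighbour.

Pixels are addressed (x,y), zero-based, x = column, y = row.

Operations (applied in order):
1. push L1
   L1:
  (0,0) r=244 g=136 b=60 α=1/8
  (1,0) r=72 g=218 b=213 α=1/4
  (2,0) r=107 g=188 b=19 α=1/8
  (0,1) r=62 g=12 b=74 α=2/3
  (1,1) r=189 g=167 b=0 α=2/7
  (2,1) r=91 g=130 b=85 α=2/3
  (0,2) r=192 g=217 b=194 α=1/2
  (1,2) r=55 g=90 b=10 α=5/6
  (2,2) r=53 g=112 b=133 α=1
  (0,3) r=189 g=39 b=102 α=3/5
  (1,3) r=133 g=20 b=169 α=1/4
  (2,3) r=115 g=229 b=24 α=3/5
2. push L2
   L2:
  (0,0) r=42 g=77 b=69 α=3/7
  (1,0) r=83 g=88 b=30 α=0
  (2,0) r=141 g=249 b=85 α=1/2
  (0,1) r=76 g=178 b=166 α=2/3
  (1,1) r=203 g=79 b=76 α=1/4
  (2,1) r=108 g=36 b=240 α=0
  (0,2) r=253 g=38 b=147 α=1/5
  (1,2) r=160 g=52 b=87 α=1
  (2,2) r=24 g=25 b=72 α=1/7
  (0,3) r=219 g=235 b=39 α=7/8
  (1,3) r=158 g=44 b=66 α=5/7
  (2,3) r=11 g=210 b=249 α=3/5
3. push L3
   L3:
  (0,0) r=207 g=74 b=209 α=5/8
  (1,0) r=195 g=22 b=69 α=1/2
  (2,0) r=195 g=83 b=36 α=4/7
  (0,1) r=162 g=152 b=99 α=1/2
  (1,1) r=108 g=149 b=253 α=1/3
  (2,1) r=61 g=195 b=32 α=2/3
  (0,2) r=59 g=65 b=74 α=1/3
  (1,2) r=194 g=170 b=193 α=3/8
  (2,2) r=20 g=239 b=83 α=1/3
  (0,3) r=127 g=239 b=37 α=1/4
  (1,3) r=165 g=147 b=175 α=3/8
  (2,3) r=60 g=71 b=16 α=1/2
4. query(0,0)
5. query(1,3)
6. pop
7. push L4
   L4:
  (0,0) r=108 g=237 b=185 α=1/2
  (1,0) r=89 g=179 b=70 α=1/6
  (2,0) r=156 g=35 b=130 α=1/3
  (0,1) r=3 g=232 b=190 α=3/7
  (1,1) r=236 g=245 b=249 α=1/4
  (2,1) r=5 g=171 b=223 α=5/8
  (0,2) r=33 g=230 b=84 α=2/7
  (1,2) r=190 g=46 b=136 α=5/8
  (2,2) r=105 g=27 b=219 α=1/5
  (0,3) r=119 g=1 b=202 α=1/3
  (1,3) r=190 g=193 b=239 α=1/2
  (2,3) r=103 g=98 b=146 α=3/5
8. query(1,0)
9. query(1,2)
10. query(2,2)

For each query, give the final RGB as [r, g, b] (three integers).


at x=0,y=0 over L1,L2,L3:
+L1 (α=1/8) → [61/2, 17, 15/2]
+L2 (α=3/7) → [248/7, 299/7, 237/7]
+L3 (α=5/8) → [7989/56, 3487/56, 4013/28]
→ [143, 62, 143]

query (1,3) [L1,L2,L3] — begin 0,0,0
L1 α=1/4: [133/4, 5, 169/4]
L2 α=5/7: [1713/14, 230/7, 829/14]
L3 α=3/8: [15495/112, 4237/56, 11495/112]
rounded: [138, 76, 103]

at x=1,y=0 over L1,L2,L4:
+L1 (α=1/4) → [18, 109/2, 213/4]
+L2 (α=0) → [18, 109/2, 213/4]
+L4 (α=1/6) → [179/6, 301/4, 1345/24]
rounded: [30, 75, 56]

at x=1,y=2 over L1,L2,L4:
+L1 (α=5/6) → [275/6, 75, 25/3]
+L2 (α=1) → [160, 52, 87]
+L4 (α=5/8) → [715/4, 193/4, 941/8]
→ [179, 48, 118]

query (2,2) [L1,L2,L4] — begin 0,0,0
L1 α=1: [53, 112, 133]
L2 α=1/7: [342/7, 697/7, 870/7]
L4 α=1/5: [2103/35, 2977/35, 5013/35]
→ [60, 85, 143]


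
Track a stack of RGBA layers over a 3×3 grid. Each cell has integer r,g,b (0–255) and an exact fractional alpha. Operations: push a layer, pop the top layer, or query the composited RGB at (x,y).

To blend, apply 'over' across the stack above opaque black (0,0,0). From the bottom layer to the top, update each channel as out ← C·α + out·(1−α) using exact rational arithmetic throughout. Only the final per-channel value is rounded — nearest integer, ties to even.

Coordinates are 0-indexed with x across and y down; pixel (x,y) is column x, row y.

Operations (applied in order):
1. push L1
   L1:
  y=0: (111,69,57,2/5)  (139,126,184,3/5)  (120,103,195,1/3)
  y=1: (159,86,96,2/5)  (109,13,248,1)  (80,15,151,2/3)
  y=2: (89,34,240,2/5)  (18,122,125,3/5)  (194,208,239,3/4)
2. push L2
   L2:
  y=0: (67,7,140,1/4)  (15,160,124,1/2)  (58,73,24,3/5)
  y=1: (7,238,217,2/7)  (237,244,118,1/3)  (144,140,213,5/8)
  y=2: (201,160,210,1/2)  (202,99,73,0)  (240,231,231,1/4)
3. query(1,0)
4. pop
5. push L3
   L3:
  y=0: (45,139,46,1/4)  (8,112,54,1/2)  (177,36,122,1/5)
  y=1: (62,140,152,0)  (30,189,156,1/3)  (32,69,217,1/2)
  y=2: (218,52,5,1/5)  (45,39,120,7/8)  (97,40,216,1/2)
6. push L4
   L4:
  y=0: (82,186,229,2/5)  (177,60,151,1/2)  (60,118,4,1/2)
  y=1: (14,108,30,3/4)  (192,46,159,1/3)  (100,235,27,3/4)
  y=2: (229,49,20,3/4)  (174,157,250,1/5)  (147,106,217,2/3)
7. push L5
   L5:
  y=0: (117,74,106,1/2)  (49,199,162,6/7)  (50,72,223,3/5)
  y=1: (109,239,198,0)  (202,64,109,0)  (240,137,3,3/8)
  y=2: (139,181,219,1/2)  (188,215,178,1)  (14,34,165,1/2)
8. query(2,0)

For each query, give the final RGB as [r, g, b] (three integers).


query (1,0) [L1,L2] — begin 0,0,0
+L1 (α=3/5) → [417/5, 378/5, 552/5]
+L2 (α=1/2) → [246/5, 589/5, 586/5]
→ [49, 118, 117]

query (2,0) [L1,L3,L4,L5] — begin 0,0,0
L1 α=1/3: [40, 103/3, 65]
L3 α=1/5: [337/5, 104/3, 382/5]
L4 α=1/2: [637/10, 229/3, 201/5]
L5 α=3/5: [1387/25, 1106/15, 3747/25]
= [55, 74, 150]


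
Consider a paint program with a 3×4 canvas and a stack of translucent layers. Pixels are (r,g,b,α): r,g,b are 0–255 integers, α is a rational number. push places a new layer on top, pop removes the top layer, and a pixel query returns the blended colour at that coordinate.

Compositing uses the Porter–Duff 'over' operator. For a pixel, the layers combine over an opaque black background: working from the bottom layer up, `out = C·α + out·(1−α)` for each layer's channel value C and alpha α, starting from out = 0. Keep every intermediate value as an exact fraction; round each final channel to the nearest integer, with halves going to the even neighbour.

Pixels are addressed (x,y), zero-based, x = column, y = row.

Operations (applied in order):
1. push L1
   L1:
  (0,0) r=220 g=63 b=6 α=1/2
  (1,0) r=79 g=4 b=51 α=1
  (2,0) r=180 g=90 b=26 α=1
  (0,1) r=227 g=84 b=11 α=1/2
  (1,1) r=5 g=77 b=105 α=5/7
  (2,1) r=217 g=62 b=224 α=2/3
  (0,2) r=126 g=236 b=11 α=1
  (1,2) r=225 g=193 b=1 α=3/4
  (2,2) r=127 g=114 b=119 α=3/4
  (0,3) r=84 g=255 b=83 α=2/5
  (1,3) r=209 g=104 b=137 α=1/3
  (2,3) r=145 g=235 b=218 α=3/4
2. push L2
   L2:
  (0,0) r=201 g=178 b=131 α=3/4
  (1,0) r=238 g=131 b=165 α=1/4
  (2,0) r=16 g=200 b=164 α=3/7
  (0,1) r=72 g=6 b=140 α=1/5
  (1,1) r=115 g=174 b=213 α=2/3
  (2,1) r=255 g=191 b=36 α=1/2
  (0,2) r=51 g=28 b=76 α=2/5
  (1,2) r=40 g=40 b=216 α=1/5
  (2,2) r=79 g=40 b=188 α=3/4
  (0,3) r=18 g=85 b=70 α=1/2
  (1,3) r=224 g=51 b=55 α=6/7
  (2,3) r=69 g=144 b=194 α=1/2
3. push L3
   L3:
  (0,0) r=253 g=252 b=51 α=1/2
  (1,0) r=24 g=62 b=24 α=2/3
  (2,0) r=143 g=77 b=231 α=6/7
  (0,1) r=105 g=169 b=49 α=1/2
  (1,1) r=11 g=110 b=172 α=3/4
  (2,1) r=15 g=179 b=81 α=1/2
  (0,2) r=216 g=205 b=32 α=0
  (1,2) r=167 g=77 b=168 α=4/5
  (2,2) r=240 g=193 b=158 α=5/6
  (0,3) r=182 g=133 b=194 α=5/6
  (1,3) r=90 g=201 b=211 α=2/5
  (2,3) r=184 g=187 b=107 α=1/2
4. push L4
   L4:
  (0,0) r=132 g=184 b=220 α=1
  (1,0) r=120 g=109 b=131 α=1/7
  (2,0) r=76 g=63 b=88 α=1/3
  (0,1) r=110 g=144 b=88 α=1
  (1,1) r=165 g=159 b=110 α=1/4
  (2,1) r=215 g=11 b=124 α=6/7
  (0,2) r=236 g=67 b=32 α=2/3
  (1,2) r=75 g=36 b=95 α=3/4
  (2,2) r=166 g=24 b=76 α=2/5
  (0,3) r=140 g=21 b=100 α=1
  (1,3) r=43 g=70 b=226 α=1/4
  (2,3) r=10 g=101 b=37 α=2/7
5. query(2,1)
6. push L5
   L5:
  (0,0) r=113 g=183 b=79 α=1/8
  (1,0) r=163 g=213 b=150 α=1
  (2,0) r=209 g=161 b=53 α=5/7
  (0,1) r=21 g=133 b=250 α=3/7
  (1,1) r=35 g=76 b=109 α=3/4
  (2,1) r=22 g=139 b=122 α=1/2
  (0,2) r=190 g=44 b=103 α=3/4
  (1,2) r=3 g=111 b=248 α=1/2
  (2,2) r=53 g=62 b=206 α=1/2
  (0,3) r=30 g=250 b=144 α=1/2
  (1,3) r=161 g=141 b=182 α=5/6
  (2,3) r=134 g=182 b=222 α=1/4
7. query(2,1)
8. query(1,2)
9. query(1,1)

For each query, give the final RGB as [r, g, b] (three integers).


at x=2,y=1 over L1,L2,L3,L4:
L1 α=2/3: [434/3, 124/3, 448/3]
L2 α=1/2: [1199/6, 697/6, 278/3]
L3 α=1/2: [1289/12, 1771/12, 521/6]
L4 α=6/7: [16769/84, 2563/84, 4985/42]
→ [200, 31, 119]

query (2,1) [L1,L2,L3,L4,L5] — begin 0,0,0
L1 α=2/3: [434/3, 124/3, 448/3]
L2 α=1/2: [1199/6, 697/6, 278/3]
L3 α=1/2: [1289/12, 1771/12, 521/6]
L4 α=6/7: [16769/84, 2563/84, 4985/42]
L5 α=1/2: [18617/168, 14239/168, 10109/84]
→ [111, 85, 120]

at x=1,y=2 over L1,L2,L3,L4,L5:
L1 α=3/4: [675/4, 579/4, 3/4]
L2 α=1/5: [143, 619/5, 219/5]
L3 α=4/5: [811/5, 2159/25, 3579/25]
L4 α=3/4: [484/5, 4859/100, 2676/25]
L5 α=1/2: [499/10, 15959/200, 4438/25]
= [50, 80, 178]

(1,1) stack=L1,L2,L3,L4,L5; from [0,0,0]:
after L1 α=5/7: [25/7, 55, 75]
after L2 α=2/3: [545/7, 403/3, 167]
after L3 α=3/4: [194/7, 1393/12, 683/4]
after L4 α=1/4: [1737/28, 2029/16, 2489/16]
after L5 α=3/4: [4677/112, 5677/64, 7721/64]
rounded: [42, 89, 121]


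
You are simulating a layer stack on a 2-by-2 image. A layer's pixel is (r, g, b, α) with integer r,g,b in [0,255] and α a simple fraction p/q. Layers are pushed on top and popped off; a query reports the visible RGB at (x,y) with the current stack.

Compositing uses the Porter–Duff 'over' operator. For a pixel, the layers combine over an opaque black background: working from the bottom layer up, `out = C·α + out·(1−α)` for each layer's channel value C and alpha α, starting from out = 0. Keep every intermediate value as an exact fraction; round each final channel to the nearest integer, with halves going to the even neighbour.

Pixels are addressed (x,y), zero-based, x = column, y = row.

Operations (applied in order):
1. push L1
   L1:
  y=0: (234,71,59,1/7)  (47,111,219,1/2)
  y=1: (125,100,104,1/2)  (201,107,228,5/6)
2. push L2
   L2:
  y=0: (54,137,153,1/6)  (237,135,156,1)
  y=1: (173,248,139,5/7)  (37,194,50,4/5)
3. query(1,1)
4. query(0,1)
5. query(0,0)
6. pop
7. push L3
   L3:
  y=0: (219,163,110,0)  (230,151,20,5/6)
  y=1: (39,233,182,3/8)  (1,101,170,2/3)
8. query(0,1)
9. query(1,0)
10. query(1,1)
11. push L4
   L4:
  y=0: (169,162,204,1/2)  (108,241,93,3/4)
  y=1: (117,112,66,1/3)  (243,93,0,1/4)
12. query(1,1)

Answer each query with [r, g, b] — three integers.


(1,1) stack=L1,L2; from [0,0,0]:
after L1 α=5/6: [335/2, 535/6, 190]
after L2 α=4/5: [631/10, 5191/30, 78]
= [63, 173, 78]

at x=0,y=1 over L1,L2:
after L1 α=1/2: [125/2, 50, 52]
after L2 α=5/7: [990/7, 1340/7, 799/7]
→ [141, 191, 114]

at x=0,y=0 over L1,L2:
after L1 α=1/7: [234/7, 71/7, 59/7]
after L2 α=1/6: [258/7, 219/7, 683/21]
rounded: [37, 31, 33]

at x=0,y=1 over L1,L3:
L1 α=1/2: [125/2, 50, 52]
L3 α=3/8: [859/16, 949/8, 403/4]
= [54, 119, 101]

at x=1,y=0 over L1,L3:
+L1 (α=1/2) → [47/2, 111/2, 219/2]
+L3 (α=5/6) → [2347/12, 1621/12, 419/12]
rounded: [196, 135, 35]

(1,1) stack=L1,L3; from [0,0,0]:
after L1 α=5/6: [335/2, 535/6, 190]
after L3 α=2/3: [113/2, 1747/18, 530/3]
= [56, 97, 177]

query (1,1) [L1,L3,L4] — begin 0,0,0
L1 α=5/6: [335/2, 535/6, 190]
L3 α=2/3: [113/2, 1747/18, 530/3]
L4 α=1/4: [825/8, 2305/24, 265/2]
→ [103, 96, 132]
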